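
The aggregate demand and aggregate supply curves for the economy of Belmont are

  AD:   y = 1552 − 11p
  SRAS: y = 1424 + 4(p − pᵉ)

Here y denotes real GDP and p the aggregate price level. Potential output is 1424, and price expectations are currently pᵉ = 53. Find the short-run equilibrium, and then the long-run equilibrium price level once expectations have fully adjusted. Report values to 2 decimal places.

Short run: p = 22.67, y = 1302.67. Long run: p = 11.64.

Short run: with pᵉ = 53, SRAS is y = 1212 + 4p. Setting AD = SRAS gives 340 = 15p, so p = 22.67 and y = 1552 − 11p = 1302.67.
Output 1302.67 is below potential 1424, so over time expected prices fall and SRAS shifts right until y returns to 1424.
Long run: y = 1424 on the AD curve gives 1424 = 1552 − 11p, so p = 11.64.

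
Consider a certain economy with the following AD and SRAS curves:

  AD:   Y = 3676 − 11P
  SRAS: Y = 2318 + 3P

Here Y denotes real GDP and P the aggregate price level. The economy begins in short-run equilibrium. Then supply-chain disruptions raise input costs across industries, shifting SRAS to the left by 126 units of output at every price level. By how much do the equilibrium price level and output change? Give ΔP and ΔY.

This is a negative supply shock: SRAS shifts left.
New SRAS: Y = 2192 + 3P.
Set AD = SRAS: 3676 − 11P = 2192 + 3P, so 1484 = 14P and P = 106.
Y = 3676 − 11·106 = 2510.
Initially P = 97, Y = 2609, so ΔP = +9 and ΔY = -99.

ΔP = +9, ΔY = -99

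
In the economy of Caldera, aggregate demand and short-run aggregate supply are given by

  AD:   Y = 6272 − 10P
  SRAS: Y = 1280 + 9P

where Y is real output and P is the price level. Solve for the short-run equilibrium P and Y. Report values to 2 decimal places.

Set AD = SRAS: 6272 − 10P = 1280 + 9P, so 4992 = 19P and P = 262.74.
Substituting into AD, Y = 6272 − 10P = 3644.63.

P = 262.74, Y = 3644.63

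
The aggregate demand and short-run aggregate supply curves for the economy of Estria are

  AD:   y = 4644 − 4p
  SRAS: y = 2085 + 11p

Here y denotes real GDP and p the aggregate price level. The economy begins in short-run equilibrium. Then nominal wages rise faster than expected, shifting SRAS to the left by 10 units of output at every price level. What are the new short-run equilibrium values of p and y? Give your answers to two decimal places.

This is a negative supply shock: SRAS shifts left.
New SRAS: y = 2075 + 11p.
Set AD = SRAS: 4644 − 4p = 2075 + 11p, so 2569 = 15p and p = 171.27.
Substituting into AD, y = 3958.93.

p = 171.27, y = 3958.93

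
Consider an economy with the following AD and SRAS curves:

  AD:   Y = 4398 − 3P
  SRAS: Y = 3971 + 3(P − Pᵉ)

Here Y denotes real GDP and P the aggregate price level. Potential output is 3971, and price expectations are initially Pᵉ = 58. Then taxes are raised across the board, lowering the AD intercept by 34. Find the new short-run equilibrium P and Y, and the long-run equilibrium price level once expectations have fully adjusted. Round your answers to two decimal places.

Short run: P = 94.50, Y = 4080.50. Long run: P = 131.00.

AD shifts left: new AD is Y = 4364 − 3P. With Pᵉ = 58, SRAS is Y = 3797 + 3P.
Short run: 4364 − 3P = 3797 + 3P gives 567 = 6P, so P = 94.50 and Y = 4364 − 3P = 4080.50.
Y = 4080.50 is above potential 3971; expectations adjust and SRAS shifts left until Y = 3971.
Long run: on the new AD curve, 3971 = 4364 − 3P gives P = 131.00.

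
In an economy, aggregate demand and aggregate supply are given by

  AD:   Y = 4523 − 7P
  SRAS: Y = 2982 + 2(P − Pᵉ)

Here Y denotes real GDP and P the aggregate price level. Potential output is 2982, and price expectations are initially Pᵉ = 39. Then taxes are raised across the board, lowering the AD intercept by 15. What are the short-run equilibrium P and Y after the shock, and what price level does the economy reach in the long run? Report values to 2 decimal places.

AD shifts left: new AD is Y = 4508 − 7P. With Pᵉ = 39, SRAS is Y = 2904 + 2P.
Short run: 4508 − 7P = 2904 + 2P gives 1604 = 9P, so P = 178.22 and Y = 4508 − 7P = 3260.44.
Y = 3260.44 is above potential 2982; expectations adjust and SRAS shifts left until Y = 2982.
Long run: on the new AD curve, 2982 = 4508 − 7P gives P = 218.00.

Short run: P = 178.22, Y = 3260.44. Long run: P = 218.00.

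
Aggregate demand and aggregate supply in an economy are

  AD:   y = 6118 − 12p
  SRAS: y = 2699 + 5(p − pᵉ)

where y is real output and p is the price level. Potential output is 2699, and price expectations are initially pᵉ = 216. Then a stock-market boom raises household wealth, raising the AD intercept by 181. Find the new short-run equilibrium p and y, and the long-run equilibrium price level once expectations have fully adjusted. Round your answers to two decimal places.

Short run: p = 275.29, y = 2995.47. Long run: p = 300.00.

AD shifts right: new AD is y = 6299 − 12p. With pᵉ = 216, SRAS is y = 1619 + 5p.
Short run: 6299 − 12p = 1619 + 5p gives 4680 = 17p, so p = 275.29 and y = 6299 − 12p = 2995.47.
y = 2995.47 is above potential 2699; expectations adjust and SRAS shifts left until y = 2699.
Long run: on the new AD curve, 2699 = 6299 − 12p gives p = 300.00.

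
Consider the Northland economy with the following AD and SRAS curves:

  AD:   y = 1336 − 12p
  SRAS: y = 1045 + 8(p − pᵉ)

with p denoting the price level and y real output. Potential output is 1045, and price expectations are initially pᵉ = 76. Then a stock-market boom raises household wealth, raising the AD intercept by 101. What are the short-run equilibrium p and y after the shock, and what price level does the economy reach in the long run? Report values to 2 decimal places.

Short run: p = 50.00, y = 837.00. Long run: p = 32.67.

AD shifts right: new AD is y = 1437 − 12p. With pᵉ = 76, SRAS is y = 437 + 8p.
Short run: 1437 − 12p = 437 + 8p gives 1000 = 20p, so p = 50.00 and y = 1437 − 12p = 837.00.
y = 837.00 is below potential 1045; expectations adjust and SRAS shifts right until y = 1045.
Long run: on the new AD curve, 1045 = 1437 − 12p gives p = 32.67.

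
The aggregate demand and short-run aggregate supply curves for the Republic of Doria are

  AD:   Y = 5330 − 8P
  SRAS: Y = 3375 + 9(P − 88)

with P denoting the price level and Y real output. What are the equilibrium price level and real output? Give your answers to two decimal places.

Write SRAS as Y = 3375 + 9P − 792 = 2583 + 9P.
Set AD = SRAS: 5330 − 8P = 2583 + 9P, so 2747 = 17P and P = 161.59.
Substituting into AD, Y = 5330 − 8P = 4037.29.

P = 161.59, Y = 4037.29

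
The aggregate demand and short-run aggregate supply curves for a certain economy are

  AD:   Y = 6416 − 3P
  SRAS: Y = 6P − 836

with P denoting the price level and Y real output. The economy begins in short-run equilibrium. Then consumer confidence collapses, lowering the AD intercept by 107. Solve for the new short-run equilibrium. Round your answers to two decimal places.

This is a negative demand shock: AD shifts left.
New AD: Y = 6309 − 3P.
Set AD = SRAS: 6309 − 3P = 6P − 836, so 7145 = 9P and P = 793.89.
Substituting into AD, Y = 3927.33.

P = 793.89, Y = 3927.33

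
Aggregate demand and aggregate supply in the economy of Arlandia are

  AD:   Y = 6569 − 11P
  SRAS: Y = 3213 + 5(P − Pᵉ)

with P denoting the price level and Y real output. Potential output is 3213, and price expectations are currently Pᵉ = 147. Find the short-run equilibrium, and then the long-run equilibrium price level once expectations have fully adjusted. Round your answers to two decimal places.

Short run: P = 255.69, Y = 3756.44. Long run: P = 305.09.

Short run: with Pᵉ = 147, SRAS is Y = 2478 + 5P. Setting AD = SRAS gives 4091 = 16P, so P = 255.69 and Y = 6569 − 11P = 3756.44.
Output 3756.44 is above potential 3213, so over time expected prices rise and SRAS shifts left until Y returns to 3213.
Long run: Y = 3213 on the AD curve gives 3213 = 6569 − 11P, so P = 305.09.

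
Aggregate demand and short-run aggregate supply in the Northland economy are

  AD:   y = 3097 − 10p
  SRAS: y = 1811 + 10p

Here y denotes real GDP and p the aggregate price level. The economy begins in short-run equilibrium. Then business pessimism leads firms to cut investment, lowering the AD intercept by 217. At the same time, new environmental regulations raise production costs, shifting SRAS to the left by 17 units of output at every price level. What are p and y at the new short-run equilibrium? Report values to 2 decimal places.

After both shocks: AD is y = 2880 − 10p and SRAS is y = 1794 + 10p.
Setting them equal: 1086 = 20p, so p = 54.30.
Substituting into AD, y = 2337.00.

p = 54.30, y = 2337.00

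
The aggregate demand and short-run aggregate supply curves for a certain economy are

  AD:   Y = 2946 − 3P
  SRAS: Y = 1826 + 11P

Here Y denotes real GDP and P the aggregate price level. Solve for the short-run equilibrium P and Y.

P = 80, Y = 2706

Set AD = SRAS: 2946 − 3P = 1826 + 11P, so 1120 = 14P and P = 80.
Then Y = 2946 − 3·80 = 2706.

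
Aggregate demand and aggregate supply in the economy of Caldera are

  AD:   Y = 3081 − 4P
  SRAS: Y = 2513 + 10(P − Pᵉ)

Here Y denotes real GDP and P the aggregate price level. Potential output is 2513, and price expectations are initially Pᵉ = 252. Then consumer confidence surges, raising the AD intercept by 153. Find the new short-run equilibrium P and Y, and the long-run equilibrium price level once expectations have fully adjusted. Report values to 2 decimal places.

AD shifts right: new AD is Y = 3234 − 4P. With Pᵉ = 252, SRAS is Y = 10P − 7.
Short run: 3234 − 4P = 10P − 7 gives 3241 = 14P, so P = 231.50 and Y = 3234 − 4P = 2308.00.
Y = 2308.00 is below potential 2513; expectations adjust and SRAS shifts right until Y = 2513.
Long run: on the new AD curve, 2513 = 3234 − 4P gives P = 180.25.

Short run: P = 231.50, Y = 2308.00. Long run: P = 180.25.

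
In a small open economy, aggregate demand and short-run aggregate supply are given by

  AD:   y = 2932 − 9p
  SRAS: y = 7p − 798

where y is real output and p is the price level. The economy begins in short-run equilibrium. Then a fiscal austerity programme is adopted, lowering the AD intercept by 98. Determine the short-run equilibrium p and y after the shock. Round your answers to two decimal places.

p = 227.00, y = 791.00

This is a negative demand shock: AD shifts left.
New AD: y = 2834 − 9p.
Set AD = SRAS: 2834 − 9p = 7p − 798, so 3632 = 16p and p = 227.00.
Substituting into AD, y = 791.00.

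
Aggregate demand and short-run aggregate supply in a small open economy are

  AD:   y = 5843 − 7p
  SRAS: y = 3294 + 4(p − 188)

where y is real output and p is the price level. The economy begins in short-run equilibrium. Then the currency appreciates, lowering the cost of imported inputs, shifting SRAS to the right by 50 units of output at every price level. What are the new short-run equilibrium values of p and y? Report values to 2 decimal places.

p = 295.55, y = 3774.18

This is a positive supply shock: SRAS shifts right.
New SRAS: y = 2592 + 4p.
Set AD = SRAS: 5843 − 7p = 2592 + 4p, so 3251 = 11p and p = 295.55.
Substituting into AD, y = 3774.18.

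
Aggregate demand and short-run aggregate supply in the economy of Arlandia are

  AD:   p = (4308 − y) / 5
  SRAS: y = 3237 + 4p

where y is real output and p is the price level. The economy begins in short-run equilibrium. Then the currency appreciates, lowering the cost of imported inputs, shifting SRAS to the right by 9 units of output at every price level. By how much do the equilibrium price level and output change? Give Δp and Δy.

This is a positive supply shock: SRAS shifts right.
New SRAS: y = 3246 + 4p.
Set AD = SRAS: 4308 − 5p = 3246 + 4p, so 1062 = 9p and p = 118.
y = 4308 − 5·118 = 3718.
Initially p = 119, y = 3713, so Δp = -1 and Δy = +5.

Δp = -1, Δy = +5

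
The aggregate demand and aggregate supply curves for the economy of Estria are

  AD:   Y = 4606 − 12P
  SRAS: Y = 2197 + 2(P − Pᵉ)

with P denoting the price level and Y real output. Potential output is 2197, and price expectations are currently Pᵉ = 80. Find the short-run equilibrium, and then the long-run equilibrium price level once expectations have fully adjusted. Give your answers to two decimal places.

Short run: with Pᵉ = 80, SRAS is Y = 2037 + 2P. Setting AD = SRAS gives 2569 = 14P, so P = 183.50 and Y = 4606 − 12P = 2404.00.
Output 2404.00 is above potential 2197, so over time expected prices rise and SRAS shifts left until Y returns to 2197.
Long run: Y = 2197 on the AD curve gives 2197 = 4606 − 12P, so P = 200.75.

Short run: P = 183.50, Y = 2404.00. Long run: P = 200.75.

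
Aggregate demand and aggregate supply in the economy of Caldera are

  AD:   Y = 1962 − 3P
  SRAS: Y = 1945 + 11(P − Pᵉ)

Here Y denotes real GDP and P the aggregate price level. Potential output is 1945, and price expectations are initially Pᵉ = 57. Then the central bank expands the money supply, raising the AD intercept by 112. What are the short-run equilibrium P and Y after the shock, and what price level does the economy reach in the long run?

Short run: P = 54, Y = 1912. Long run: P = 43.

AD shifts right: new AD is Y = 2074 − 3P. With Pᵉ = 57, SRAS is Y = 1318 + 11P.
Short run: 2074 − 3P = 1318 + 11P gives 756 = 14P, so P = 54 and Y = 2074 − 3·54 = 1912.
Y = 1912 is below potential 1945; expectations adjust and SRAS shifts right until Y = 1945.
Long run: on the new AD curve, 1945 = 2074 − 3P gives P = 43.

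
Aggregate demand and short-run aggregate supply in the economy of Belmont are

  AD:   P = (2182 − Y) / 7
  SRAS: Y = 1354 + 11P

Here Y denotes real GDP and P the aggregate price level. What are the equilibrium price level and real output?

P = 46, Y = 1860

Rearrange AD to Y = 2182 − 7P.
Set AD = SRAS: 2182 − 7P = 1354 + 11P, so 828 = 18P and P = 46.
Then Y = 2182 − 7·46 = 1860.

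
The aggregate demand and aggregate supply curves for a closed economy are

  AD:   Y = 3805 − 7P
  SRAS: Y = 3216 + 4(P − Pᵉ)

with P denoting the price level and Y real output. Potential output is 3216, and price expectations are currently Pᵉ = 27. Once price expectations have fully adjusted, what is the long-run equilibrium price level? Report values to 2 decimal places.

Short run: with Pᵉ = 27, SRAS is Y = 3108 + 4P. Setting AD = SRAS gives 697 = 11P, so P = 63.36 and Y = 3805 − 7P = 3361.45.
Output 3361.45 is above potential 3216, so over time expected prices rise and SRAS shifts left until Y returns to 3216.
Long run: Y = 3216 on the AD curve gives 3216 = 3805 − 7P, so P = 84.14.

Long-run P = 84.14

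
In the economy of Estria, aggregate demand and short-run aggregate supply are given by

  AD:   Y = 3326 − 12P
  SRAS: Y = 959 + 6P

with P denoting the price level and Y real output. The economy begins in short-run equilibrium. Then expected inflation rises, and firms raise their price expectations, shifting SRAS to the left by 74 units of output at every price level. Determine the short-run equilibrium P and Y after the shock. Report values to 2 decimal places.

This is a negative supply shock: SRAS shifts left.
New SRAS: Y = 885 + 6P.
Set AD = SRAS: 3326 − 12P = 885 + 6P, so 2441 = 18P and P = 135.61.
Substituting into AD, Y = 1698.67.

P = 135.61, Y = 1698.67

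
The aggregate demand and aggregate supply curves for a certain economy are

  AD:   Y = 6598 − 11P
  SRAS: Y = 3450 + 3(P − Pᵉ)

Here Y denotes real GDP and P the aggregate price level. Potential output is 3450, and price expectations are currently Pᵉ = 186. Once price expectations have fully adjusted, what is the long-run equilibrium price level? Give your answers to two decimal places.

Short run: with Pᵉ = 186, SRAS is Y = 2892 + 3P. Setting AD = SRAS gives 3706 = 14P, so P = 264.71 and Y = 6598 − 11P = 3686.14.
Output 3686.14 is above potential 3450, so over time expected prices rise and SRAS shifts left until Y returns to 3450.
Long run: Y = 3450 on the AD curve gives 3450 = 6598 − 11P, so P = 286.18.

Long-run P = 286.18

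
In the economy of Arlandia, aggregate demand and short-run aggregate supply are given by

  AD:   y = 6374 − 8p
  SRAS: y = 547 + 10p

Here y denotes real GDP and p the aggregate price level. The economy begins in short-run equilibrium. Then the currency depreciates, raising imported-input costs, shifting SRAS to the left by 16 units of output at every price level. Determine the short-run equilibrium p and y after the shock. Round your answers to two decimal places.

p = 324.61, y = 3777.11

This is a negative supply shock: SRAS shifts left.
New SRAS: y = 531 + 10p.
Set AD = SRAS: 6374 − 8p = 531 + 10p, so 5843 = 18p and p = 324.61.
Substituting into AD, y = 3777.11.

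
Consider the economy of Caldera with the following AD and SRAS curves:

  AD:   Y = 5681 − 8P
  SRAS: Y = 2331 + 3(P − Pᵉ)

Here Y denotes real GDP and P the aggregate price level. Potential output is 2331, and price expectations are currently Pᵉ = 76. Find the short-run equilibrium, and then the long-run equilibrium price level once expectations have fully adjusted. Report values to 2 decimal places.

Short run: with Pᵉ = 76, SRAS is Y = 2103 + 3P. Setting AD = SRAS gives 3578 = 11P, so P = 325.27 and Y = 5681 − 8P = 3078.82.
Output 3078.82 is above potential 2331, so over time expected prices rise and SRAS shifts left until Y returns to 2331.
Long run: Y = 2331 on the AD curve gives 2331 = 5681 − 8P, so P = 418.75.

Short run: P = 325.27, Y = 3078.82. Long run: P = 418.75.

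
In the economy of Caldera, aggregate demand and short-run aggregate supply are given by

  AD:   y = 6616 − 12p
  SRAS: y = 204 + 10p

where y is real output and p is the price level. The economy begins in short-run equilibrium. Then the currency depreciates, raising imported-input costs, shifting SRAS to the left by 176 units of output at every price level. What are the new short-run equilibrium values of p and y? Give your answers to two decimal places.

p = 299.45, y = 3022.55

This is a negative supply shock: SRAS shifts left.
New SRAS: y = 28 + 10p.
Set AD = SRAS: 6616 − 12p = 28 + 10p, so 6588 = 22p and p = 299.45.
Substituting into AD, y = 3022.55.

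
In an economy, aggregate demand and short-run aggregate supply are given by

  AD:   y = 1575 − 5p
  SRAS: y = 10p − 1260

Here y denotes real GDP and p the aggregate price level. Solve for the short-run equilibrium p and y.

p = 189, y = 630

Set AD = SRAS: 1575 − 5p = 10p − 1260, so 2835 = 15p and p = 189.
Then y = 1575 − 5·189 = 630.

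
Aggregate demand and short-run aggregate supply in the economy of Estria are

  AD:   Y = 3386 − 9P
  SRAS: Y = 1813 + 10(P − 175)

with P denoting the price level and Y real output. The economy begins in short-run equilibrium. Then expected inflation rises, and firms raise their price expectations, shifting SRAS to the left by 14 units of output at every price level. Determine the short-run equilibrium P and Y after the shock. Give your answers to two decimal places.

P = 175.63, Y = 1805.32

This is a negative supply shock: SRAS shifts left.
New SRAS: Y = 49 + 10P.
Set AD = SRAS: 3386 − 9P = 49 + 10P, so 3337 = 19P and P = 175.63.
Substituting into AD, Y = 1805.32.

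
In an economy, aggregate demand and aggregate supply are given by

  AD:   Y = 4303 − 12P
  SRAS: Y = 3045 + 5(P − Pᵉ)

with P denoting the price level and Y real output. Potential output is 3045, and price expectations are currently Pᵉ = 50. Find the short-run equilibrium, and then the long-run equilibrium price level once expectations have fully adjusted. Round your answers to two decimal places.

Short run: P = 88.71, Y = 3238.53. Long run: P = 104.83.

Short run: with Pᵉ = 50, SRAS is Y = 2795 + 5P. Setting AD = SRAS gives 1508 = 17P, so P = 88.71 and Y = 4303 − 12P = 3238.53.
Output 3238.53 is above potential 3045, so over time expected prices rise and SRAS shifts left until Y returns to 3045.
Long run: Y = 3045 on the AD curve gives 3045 = 4303 − 12P, so P = 104.83.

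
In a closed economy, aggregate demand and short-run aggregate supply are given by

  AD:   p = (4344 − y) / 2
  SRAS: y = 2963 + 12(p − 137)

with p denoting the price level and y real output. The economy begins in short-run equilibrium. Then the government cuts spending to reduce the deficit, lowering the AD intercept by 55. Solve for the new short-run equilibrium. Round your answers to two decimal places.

p = 212.14, y = 3864.71

This is a negative demand shock: AD shifts left.
New AD: y = 4289 − 2p.
SRAS can be written y = 1319 + 12p.
Set AD = SRAS: 4289 − 2p = 1319 + 12p, so 2970 = 14p and p = 212.14.
Substituting into AD, y = 3864.71.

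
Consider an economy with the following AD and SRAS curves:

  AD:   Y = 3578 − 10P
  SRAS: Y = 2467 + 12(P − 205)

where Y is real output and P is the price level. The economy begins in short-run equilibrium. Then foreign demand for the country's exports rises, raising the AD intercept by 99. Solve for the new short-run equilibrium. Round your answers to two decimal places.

P = 166.82, Y = 2008.82

This is a positive demand shock: AD shifts right.
New AD: Y = 3677 − 10P.
SRAS can be written Y = 7 + 12P.
Set AD = SRAS: 3677 − 10P = 7 + 12P, so 3670 = 22P and P = 166.82.
Substituting into AD, Y = 2008.82.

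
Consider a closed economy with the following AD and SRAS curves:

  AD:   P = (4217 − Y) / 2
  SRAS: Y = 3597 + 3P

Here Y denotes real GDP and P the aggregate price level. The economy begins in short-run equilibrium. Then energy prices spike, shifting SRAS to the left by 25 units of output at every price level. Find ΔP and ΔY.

ΔP = +5, ΔY = -10

This is a negative supply shock: SRAS shifts left.
New SRAS: Y = 3572 + 3P.
Set AD = SRAS: 4217 − 2P = 3572 + 3P, so 645 = 5P and P = 129.
Y = 4217 − 2·129 = 3959.
Initially P = 124, Y = 3969, so ΔP = +5 and ΔY = -10.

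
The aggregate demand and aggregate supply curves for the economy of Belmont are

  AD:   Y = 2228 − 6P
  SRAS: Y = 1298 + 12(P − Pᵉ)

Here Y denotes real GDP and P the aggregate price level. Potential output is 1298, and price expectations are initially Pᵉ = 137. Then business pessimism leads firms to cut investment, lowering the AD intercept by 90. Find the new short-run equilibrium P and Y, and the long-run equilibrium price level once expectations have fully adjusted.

Short run: P = 138, Y = 1310. Long run: P = 140.

AD shifts left: new AD is Y = 2138 − 6P. With Pᵉ = 137, SRAS is Y = 12P − 346.
Short run: 2138 − 6P = 12P − 346 gives 2484 = 18P, so P = 138 and Y = 2138 − 6·138 = 1310.
Y = 1310 is above potential 1298; expectations adjust and SRAS shifts left until Y = 1298.
Long run: on the new AD curve, 1298 = 2138 − 6P gives P = 140.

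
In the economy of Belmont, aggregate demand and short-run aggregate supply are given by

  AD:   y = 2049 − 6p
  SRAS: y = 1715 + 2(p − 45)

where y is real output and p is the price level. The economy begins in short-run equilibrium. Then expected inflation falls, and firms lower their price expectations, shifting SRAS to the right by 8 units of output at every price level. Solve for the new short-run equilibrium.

p = 52, y = 1737

This is a positive supply shock: SRAS shifts right.
New SRAS: y = 1633 + 2p.
Set AD = SRAS: 2049 − 6p = 1633 + 2p, so 416 = 8p and p = 52.
y = 2049 − 6·52 = 1737.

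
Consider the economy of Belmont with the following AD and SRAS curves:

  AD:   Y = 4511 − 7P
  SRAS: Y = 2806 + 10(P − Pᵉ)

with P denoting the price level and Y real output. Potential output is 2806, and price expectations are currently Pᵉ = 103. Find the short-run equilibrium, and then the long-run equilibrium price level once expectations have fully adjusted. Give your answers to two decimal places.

Short run: with Pᵉ = 103, SRAS is Y = 1776 + 10P. Setting AD = SRAS gives 2735 = 17P, so P = 160.88 and Y = 4511 − 7P = 3384.82.
Output 3384.82 is above potential 2806, so over time expected prices rise and SRAS shifts left until Y returns to 2806.
Long run: Y = 2806 on the AD curve gives 2806 = 4511 − 7P, so P = 243.57.

Short run: P = 160.88, Y = 3384.82. Long run: P = 243.57.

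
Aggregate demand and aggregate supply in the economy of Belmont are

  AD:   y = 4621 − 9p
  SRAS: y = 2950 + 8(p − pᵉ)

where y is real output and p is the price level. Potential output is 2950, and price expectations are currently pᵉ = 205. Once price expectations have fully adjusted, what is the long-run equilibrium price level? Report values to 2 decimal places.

Long-run p = 185.67

Short run: with pᵉ = 205, SRAS is y = 1310 + 8p. Setting AD = SRAS gives 3311 = 17p, so p = 194.76 and y = 4621 − 9p = 2868.12.
Output 2868.12 is below potential 2950, so over time expected prices fall and SRAS shifts right until y returns to 2950.
Long run: y = 2950 on the AD curve gives 2950 = 4621 − 9p, so p = 185.67.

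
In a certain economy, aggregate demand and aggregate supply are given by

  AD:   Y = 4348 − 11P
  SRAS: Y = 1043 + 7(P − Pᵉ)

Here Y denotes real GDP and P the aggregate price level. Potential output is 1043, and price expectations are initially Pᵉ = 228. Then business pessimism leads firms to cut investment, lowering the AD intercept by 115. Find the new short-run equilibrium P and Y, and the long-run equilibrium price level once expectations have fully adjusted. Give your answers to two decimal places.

AD shifts left: new AD is Y = 4233 − 11P. With Pᵉ = 228, SRAS is Y = 7P − 553.
Short run: 4233 − 11P = 7P − 553 gives 4786 = 18P, so P = 265.89 and Y = 4233 − 11P = 1308.22.
Y = 1308.22 is above potential 1043; expectations adjust and SRAS shifts left until Y = 1043.
Long run: on the new AD curve, 1043 = 4233 − 11P gives P = 290.00.

Short run: P = 265.89, Y = 1308.22. Long run: P = 290.00.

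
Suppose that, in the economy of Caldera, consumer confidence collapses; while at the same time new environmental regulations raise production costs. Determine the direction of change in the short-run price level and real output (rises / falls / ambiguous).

The first event is a negative demand shock: AD shifts left, which by itself pushes P down and Y down.
The second is an adverse supply shock: SRAS shifts left, which by itself pushes P up and Y down.
The two shocks push P in opposite directions, so the effect on P is ambiguous. Both shocks push Y down, so Y falls.

Price level: ambiguous; output: falls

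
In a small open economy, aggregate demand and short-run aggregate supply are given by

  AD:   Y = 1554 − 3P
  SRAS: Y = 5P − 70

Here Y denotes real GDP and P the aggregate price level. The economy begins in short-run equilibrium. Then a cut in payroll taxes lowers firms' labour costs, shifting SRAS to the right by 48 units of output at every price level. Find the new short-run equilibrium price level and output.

P = 197, Y = 963

This is a positive supply shock: SRAS shifts right.
New SRAS: Y = 5P − 22.
Set AD = SRAS: 1554 − 3P = 5P − 22, so 1576 = 8P and P = 197.
Y = 1554 − 3·197 = 963.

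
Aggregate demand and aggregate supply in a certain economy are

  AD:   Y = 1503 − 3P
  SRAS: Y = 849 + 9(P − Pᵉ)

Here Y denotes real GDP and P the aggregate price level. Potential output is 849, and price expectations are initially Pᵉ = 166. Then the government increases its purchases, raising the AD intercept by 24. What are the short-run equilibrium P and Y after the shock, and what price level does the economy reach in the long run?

AD shifts right: new AD is Y = 1527 − 3P. With Pᵉ = 166, SRAS is Y = 9P − 645.
Short run: 1527 − 3P = 9P − 645 gives 2172 = 12P, so P = 181 and Y = 1527 − 3·181 = 984.
Y = 984 is above potential 849; expectations adjust and SRAS shifts left until Y = 849.
Long run: on the new AD curve, 849 = 1527 − 3P gives P = 226.

Short run: P = 181, Y = 984. Long run: P = 226.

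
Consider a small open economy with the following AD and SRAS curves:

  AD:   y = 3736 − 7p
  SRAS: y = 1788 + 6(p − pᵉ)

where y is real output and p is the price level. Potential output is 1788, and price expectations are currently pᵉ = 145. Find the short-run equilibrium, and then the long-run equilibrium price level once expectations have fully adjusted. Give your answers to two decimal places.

Short run: p = 216.77, y = 2218.62. Long run: p = 278.29.

Short run: with pᵉ = 145, SRAS is y = 918 + 6p. Setting AD = SRAS gives 2818 = 13p, so p = 216.77 and y = 3736 − 7p = 2218.62.
Output 2218.62 is above potential 1788, so over time expected prices rise and SRAS shifts left until y returns to 1788.
Long run: y = 1788 on the AD curve gives 1788 = 3736 − 7p, so p = 278.29.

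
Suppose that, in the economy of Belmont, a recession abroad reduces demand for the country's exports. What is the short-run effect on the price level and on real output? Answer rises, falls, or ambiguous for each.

Price level: falls; output: falls

This is a negative demand shock: AD shifts left.
Moving along the upward-sloping SRAS curve, P falls and Y falls.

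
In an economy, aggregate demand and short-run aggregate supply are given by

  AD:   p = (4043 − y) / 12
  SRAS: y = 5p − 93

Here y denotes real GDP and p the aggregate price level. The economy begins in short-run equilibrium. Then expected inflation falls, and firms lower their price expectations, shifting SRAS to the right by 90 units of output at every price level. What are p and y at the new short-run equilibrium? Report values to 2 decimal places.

p = 238.00, y = 1187.00

This is a positive supply shock: SRAS shifts right.
New SRAS: y = 5p − 3.
Set AD = SRAS: 4043 − 12p = 5p − 3, so 4046 = 17p and p = 238.00.
Substituting into AD, y = 1187.00.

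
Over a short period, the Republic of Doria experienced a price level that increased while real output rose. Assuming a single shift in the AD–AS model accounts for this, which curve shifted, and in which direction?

P rose and Y rose. An AD shift moves P and Y in the same direction; an SRAS shift moves them in opposite directions.
Here P and Y moved in the same direction, so the AD curve shifted.
Since Y rose, AD shifted right.

AD shifted right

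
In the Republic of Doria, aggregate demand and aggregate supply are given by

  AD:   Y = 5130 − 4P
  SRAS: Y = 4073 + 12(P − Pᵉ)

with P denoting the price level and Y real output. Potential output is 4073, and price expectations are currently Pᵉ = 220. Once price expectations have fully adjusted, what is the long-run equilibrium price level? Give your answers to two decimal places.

Long-run P = 264.25

Short run: with Pᵉ = 220, SRAS is Y = 1433 + 12P. Setting AD = SRAS gives 3697 = 16P, so P = 231.06 and Y = 5130 − 4P = 4205.75.
Output 4205.75 is above potential 4073, so over time expected prices rise and SRAS shifts left until Y returns to 4073.
Long run: Y = 4073 on the AD curve gives 4073 = 5130 − 4P, so P = 264.25.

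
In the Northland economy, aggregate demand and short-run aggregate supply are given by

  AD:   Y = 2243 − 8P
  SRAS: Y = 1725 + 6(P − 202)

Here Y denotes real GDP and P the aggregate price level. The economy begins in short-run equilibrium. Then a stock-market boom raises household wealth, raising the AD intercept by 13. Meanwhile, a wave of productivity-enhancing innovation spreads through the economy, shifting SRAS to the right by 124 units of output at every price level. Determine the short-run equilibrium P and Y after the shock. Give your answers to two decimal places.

After both shocks: AD is Y = 2256 − 8P and SRAS is Y = 637 + 6P.
Setting them equal: 1619 = 14P, so P = 115.64.
Substituting into AD, Y = 1330.86.

P = 115.64, Y = 1330.86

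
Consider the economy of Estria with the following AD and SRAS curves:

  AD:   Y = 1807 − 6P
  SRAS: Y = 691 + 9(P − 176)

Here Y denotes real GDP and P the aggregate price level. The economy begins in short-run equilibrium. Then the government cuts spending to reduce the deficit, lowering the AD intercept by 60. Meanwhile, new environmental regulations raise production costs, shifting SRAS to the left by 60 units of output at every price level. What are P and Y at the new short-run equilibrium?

After both shocks: AD is Y = 1747 − 6P and SRAS is Y = 9P − 953.
Setting them equal: 2700 = 15P, so P = 180.
Y = 1747 − 6·180 = 667.

P = 180, Y = 667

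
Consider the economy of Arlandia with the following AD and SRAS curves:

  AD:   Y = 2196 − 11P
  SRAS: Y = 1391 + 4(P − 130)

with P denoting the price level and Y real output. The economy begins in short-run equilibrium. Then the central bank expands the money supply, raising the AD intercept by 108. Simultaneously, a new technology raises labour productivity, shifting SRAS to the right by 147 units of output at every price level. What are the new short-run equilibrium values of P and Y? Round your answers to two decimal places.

P = 85.73, Y = 1360.93

After both shocks: AD is Y = 2304 − 11P and SRAS is Y = 1018 + 4P.
Setting them equal: 1286 = 15P, so P = 85.73.
Substituting into AD, Y = 1360.93.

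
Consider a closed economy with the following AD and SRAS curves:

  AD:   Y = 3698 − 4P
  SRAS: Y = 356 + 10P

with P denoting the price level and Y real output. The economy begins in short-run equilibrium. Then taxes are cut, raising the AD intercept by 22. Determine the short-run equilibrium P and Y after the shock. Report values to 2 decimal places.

This is a positive demand shock: AD shifts right.
New AD: Y = 3720 − 4P.
Set AD = SRAS: 3720 − 4P = 356 + 10P, so 3364 = 14P and P = 240.29.
Substituting into AD, Y = 2758.86.

P = 240.29, Y = 2758.86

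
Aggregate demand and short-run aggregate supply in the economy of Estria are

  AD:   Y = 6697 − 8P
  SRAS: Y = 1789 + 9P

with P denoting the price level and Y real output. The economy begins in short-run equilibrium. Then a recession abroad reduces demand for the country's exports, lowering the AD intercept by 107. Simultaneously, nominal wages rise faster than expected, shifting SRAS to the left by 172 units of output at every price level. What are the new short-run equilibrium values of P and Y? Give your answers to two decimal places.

P = 292.53, Y = 4249.76

After both shocks: AD is Y = 6590 − 8P and SRAS is Y = 1617 + 9P.
Setting them equal: 4973 = 17P, so P = 292.53.
Substituting into AD, Y = 4249.76.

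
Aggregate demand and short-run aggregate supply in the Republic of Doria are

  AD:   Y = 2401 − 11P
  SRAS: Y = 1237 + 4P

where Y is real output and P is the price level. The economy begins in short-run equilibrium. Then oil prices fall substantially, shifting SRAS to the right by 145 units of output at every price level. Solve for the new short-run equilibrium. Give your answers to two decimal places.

P = 67.93, Y = 1653.73

This is a positive supply shock: SRAS shifts right.
New SRAS: Y = 1382 + 4P.
Set AD = SRAS: 2401 − 11P = 1382 + 4P, so 1019 = 15P and P = 67.93.
Substituting into AD, Y = 1653.73.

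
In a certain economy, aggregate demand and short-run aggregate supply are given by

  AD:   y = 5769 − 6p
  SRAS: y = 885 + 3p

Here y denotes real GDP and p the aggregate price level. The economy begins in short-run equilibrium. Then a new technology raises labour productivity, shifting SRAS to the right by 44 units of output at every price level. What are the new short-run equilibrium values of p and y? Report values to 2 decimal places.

This is a positive supply shock: SRAS shifts right.
New SRAS: y = 929 + 3p.
Set AD = SRAS: 5769 − 6p = 929 + 3p, so 4840 = 9p and p = 537.78.
Substituting into AD, y = 2542.33.

p = 537.78, y = 2542.33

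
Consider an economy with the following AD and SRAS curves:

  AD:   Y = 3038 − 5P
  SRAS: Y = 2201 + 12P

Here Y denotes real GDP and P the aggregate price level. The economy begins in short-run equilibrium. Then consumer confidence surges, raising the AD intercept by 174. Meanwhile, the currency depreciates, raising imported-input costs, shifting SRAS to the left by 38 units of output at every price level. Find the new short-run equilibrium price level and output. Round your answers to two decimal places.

After both shocks: AD is Y = 3212 − 5P and SRAS is Y = 2163 + 12P.
Setting them equal: 1049 = 17P, so P = 61.71.
Substituting into AD, Y = 2903.47.

P = 61.71, Y = 2903.47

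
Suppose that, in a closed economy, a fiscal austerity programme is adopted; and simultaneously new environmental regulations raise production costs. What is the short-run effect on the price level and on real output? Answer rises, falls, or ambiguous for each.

The first event is a negative demand shock: AD shifts left, which by itself pushes P down and Y down.
The second is an adverse supply shock: SRAS shifts left, which by itself pushes P up and Y down.
The two shocks push P in opposite directions, so the effect on P is ambiguous. Both shocks push Y down, so Y falls.

Price level: ambiguous; output: falls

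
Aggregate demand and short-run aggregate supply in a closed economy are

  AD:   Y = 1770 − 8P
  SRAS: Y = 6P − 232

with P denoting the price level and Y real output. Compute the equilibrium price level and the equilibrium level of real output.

P = 143, Y = 626

Set AD = SRAS: 1770 − 8P = 6P − 232, so 2002 = 14P and P = 143.
Then Y = 1770 − 8·143 = 626.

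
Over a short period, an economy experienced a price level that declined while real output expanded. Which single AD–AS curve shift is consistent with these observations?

P fell and Y rose. An AD shift moves P and Y in the same direction; an SRAS shift moves them in opposite directions.
Here P and Y moved in opposite directions, so the SRAS curve shifted.
Since Y rose, SRAS shifted right.

SRAS shifted right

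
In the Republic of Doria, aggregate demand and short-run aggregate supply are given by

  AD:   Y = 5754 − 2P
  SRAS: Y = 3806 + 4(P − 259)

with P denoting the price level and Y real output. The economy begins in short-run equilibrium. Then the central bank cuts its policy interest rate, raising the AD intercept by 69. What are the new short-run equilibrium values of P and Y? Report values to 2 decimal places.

This is a positive demand shock: AD shifts right.
New AD: Y = 5823 − 2P.
SRAS can be written Y = 2770 + 4P.
Set AD = SRAS: 5823 − 2P = 2770 + 4P, so 3053 = 6P and P = 508.83.
Substituting into AD, Y = 4805.33.

P = 508.83, Y = 4805.33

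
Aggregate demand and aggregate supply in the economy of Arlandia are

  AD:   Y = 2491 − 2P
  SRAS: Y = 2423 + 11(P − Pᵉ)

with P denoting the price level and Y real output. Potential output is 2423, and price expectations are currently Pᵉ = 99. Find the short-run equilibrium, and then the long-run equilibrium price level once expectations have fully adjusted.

Short run: P = 89, Y = 2313. Long run: P = 34.

Short run: with Pᵉ = 99, SRAS is Y = 1334 + 11P. Setting AD = SRAS gives 1157 = 13P, so P = 89 and Y = 2491 − 2·89 = 2313.
Output 2313 is below potential 2423, so over time expected prices fall and SRAS shifts right until Y returns to 2423.
Long run: Y = 2423 on the AD curve gives 2423 = 2491 − 2P, so P = 34.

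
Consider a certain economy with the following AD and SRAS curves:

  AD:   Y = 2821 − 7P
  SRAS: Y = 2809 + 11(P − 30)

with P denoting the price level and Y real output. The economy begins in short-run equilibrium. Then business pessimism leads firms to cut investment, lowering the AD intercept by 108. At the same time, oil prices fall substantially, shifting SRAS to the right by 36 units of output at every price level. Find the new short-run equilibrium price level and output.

P = 11, Y = 2636

After both shocks: AD is Y = 2713 − 7P and SRAS is Y = 2515 + 11P.
Setting them equal: 198 = 18P, so P = 11.
Y = 2713 − 7·11 = 2636.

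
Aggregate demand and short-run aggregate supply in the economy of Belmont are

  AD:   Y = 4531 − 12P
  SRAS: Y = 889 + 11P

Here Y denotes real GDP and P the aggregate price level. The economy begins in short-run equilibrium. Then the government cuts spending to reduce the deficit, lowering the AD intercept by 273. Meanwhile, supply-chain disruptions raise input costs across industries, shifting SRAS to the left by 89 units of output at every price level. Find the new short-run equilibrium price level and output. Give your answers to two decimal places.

After both shocks: AD is Y = 4258 − 12P and SRAS is Y = 800 + 11P.
Setting them equal: 3458 = 23P, so P = 150.35.
Substituting into AD, Y = 2453.83.

P = 150.35, Y = 2453.83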